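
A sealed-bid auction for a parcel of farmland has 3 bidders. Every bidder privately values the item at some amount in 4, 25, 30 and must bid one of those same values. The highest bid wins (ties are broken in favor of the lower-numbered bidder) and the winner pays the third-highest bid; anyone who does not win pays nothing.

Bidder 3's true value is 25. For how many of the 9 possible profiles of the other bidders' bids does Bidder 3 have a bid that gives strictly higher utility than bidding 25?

2

Others bid (4, 25): truth gives 0; bid 30 gives 21 > 0. Violating.
Others bid (25, 4): truth gives 0; bid 30 gives 21 > 0. Violating.
Others bid (4, 4): truth gives 21; no alternative beats it.
Others bid (4, 30): truth gives 0; no alternative beats it.
(Checking all 9 profiles: 2 have a profitable deviation, 7 do not.)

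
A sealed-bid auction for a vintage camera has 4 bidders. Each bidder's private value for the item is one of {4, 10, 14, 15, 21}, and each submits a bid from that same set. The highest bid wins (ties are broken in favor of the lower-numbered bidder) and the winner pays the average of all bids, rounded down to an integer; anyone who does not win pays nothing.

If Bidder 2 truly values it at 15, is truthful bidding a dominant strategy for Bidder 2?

Consider the case where Bidder 1 bids 4, Bidder 3 bids 4 and Bidder 4 bids 4.
Truthful bid 15: wins, pays 6, utility 15 - 6 = 9.
Bid 10 instead: wins, pays 5, utility 15 - 5 = 10.
Since 10 > 9, bidding 10 is strictly better here, so truthful bidding is not dominant.

No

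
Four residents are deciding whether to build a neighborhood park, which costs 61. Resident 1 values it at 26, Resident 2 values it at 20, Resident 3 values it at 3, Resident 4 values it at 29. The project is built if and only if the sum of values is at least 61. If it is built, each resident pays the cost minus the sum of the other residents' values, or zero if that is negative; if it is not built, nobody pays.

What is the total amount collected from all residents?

24

Total value 78 ≥ cost 61, so it is built.
Resident 1: others sum to 52; max(0, 61 - 52) = 9.
Resident 2: others sum to 58; max(0, 61 - 58) = 3.
Resident 3: others sum to 75; max(0, 61 - 75) = 0.
Resident 4: others sum to 49; max(0, 61 - 49) = 12.
Total collected = 9 + 3 + 0 + 12 = 24.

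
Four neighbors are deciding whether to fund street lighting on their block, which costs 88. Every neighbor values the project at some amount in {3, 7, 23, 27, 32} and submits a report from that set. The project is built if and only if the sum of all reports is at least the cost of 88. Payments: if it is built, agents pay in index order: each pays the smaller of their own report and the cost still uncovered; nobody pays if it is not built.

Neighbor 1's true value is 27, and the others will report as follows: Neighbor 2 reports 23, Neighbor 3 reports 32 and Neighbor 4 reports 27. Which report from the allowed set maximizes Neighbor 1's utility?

Report 3: project not built, utility 0.
Report 7: project built, pays 7, utility 27 - 7 = 20.
Report 23: project built, pays 23, utility 27 - 23 = 4.
Report 27: project built, pays 27, utility 27 - 27 = 0.
Report 32: project built, pays 32, utility 27 - 32 = -5.
The best choice is 7 with utility 20.

7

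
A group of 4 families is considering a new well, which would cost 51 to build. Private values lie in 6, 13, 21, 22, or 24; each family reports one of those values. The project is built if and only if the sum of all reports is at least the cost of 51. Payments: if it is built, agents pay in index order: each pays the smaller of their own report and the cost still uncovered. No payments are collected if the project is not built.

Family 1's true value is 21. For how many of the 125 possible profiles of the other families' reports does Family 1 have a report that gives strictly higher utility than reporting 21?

Others report (6, 13, 21): truth gives 0; report 13 gives 8 > 0. Violating.
Others report (6, 13, 22): truth gives 0; report 13 gives 8 > 0. Violating.
Others report (6, 13, 24): truth gives 0; report 13 gives 8 > 0. Violating.
Others report (6, 21, 13): truth gives 0; report 13 gives 8 > 0. Violating.
Others report (6, 6, 6): truth gives 0; no alternative beats it.
Others report (6, 6, 13): truth gives 0; no alternative beats it.
(Checking all 125 profiles: 109 have a profitable deviation, 16 do not.)

109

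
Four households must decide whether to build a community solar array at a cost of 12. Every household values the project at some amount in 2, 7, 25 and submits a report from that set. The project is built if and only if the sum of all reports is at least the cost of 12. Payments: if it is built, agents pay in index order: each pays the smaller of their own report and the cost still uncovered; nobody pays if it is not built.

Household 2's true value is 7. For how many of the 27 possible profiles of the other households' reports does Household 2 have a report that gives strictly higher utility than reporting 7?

Others report (2, 2, 7): truth gives 0; report 2 gives 5 > 0. Violating.
Others report (2, 2, 25): truth gives 0; report 2 gives 5 > 0. Violating.
Others report (2, 7, 2): truth gives 0; report 2 gives 5 > 0. Violating.
Others report (2, 7, 7): truth gives 0; report 2 gives 5 > 0. Violating.
Others report (2, 2, 2): truth gives 0; no alternative beats it.
Others report (25, 2, 2): truth gives 7; no alternative beats it.
(Checking all 27 profiles: 17 have a profitable deviation, 10 do not.)

17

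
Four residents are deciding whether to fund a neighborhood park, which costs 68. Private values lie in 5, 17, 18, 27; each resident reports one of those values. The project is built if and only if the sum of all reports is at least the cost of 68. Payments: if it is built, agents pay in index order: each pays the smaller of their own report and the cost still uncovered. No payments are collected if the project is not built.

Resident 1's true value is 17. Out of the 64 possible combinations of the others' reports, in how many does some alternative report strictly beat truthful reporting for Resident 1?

Others report (17, 27, 27): truth gives 0; report 5 gives 12 > 0. Violating.
Others report (18, 18, 27): truth gives 0; report 5 gives 12 > 0. Violating.
Others report (18, 27, 18): truth gives 0; report 5 gives 12 > 0. Violating.
Others report (18, 27, 27): truth gives 0; report 5 gives 12 > 0. Violating.
Others report (5, 5, 5): truth gives 0; no alternative beats it.
Others report (5, 5, 17): truth gives 0; no alternative beats it.
(Checking all 64 profiles: 10 have a profitable deviation, 54 do not.)

10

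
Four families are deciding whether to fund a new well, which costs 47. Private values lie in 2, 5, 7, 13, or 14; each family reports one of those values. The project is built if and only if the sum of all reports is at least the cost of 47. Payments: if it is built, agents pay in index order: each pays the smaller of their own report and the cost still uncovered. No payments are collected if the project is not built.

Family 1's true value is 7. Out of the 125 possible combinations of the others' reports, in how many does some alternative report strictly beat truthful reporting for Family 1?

Others report (14, 14, 14): truth gives 0; report 5 gives 2 > 0. Violating.
Others report (2, 2, 2): truth gives 0; no alternative beats it.
Others report (2, 2, 5): truth gives 0; no alternative beats it.
(Checking all 125 profiles: 1 has a profitable deviation, 124 do not.)

1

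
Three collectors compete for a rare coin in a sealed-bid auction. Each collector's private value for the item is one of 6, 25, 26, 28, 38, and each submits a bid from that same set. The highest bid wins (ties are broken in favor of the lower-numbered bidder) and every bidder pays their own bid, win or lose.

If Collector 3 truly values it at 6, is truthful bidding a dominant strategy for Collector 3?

Check each profile of the others' bids and compare truth against every alternative bid.
Others bid (6, 28): truth gives -6, best alternative gives -25.
Others bid (6, 38): truth gives -6, best alternative gives -25.
Others bid (25, 28): truth gives -6, best alternative gives -25.
Others bid (25, 38): truth gives -6, best alternative gives -25.
Others bid (26, 28): truth gives -6, best alternative gives -25.
Others bid (26, 38): truth gives -6, best alternative gives -25.
(Remaining 19 profiles checked similarly; truth is weakly best in each.)
In every case the truthful bid is at least as good as any alternative, so it is a dominant strategy.

Yes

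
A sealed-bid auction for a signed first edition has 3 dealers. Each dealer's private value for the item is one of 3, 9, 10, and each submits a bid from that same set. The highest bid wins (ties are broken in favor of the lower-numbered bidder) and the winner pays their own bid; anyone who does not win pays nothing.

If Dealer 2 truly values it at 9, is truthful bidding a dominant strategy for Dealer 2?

Check each profile of the others' bids and compare truth against every alternative bid.
Others bid (3, 3): truth gives 0, best alternative gives 0.
Others bid (3, 9): truth gives 0, best alternative gives 0.
Others bid (3, 10): truth gives 0, best alternative gives 0.
Others bid (9, 3): truth gives 0, best alternative gives 0.
Others bid (9, 9): truth gives 0, best alternative gives 0.
Others bid (9, 10): truth gives 0, best alternative gives 0.
(Remaining 3 profiles checked similarly; truth is weakly best in each.)
In every case the truthful bid is at least as good as any alternative, so it is a dominant strategy.

Yes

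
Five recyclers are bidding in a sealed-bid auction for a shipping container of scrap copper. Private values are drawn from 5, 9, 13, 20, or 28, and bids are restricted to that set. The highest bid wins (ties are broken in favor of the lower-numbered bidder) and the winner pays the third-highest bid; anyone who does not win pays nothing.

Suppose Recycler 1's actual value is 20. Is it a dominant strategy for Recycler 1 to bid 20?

No

Consider the case where Recycler 2 bids 5, Recycler 3 bids 5, Recycler 4 bids 5 and Recycler 5 bids 28.
Truthful bid 20: loses, pays 0, utility 0.
Bid 28 instead: wins, pays 5, utility 20 - 5 = 15.
Since 15 > 0, bidding 28 is strictly better here, so truthful bidding is not dominant.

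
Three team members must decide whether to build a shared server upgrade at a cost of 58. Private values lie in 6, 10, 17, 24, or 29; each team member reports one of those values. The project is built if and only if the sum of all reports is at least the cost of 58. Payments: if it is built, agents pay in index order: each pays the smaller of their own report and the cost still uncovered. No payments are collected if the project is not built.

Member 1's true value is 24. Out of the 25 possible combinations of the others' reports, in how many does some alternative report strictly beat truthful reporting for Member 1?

8

Others report (17, 24): truth gives 0; report 17 gives 7 > 0. Violating.
Others report (17, 29): truth gives 0; report 17 gives 7 > 0. Violating.
Others report (24, 17): truth gives 0; report 17 gives 7 > 0. Violating.
Others report (24, 24): truth gives 0; report 10 gives 14 > 0. Violating.
Others report (6, 6): truth gives 0; no alternative beats it.
Others report (6, 10): truth gives 0; no alternative beats it.
(Checking all 25 profiles: 8 have a profitable deviation, 17 do not.)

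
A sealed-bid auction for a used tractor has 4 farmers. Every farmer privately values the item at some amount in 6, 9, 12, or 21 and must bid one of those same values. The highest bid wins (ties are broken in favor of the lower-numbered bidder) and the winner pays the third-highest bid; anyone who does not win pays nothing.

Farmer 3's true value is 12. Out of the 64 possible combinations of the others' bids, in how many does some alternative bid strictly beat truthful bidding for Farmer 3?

12

Others bid (6, 6, 21): truth gives 0; bid 21 gives 6 > 0. Violating.
Others bid (6, 9, 21): truth gives 0; bid 21 gives 3 > 0. Violating.
Others bid (6, 12, 6): truth gives 0; bid 21 gives 6 > 0. Violating.
Others bid (6, 12, 9): truth gives 0; bid 21 gives 3 > 0. Violating.
Others bid (6, 6, 6): truth gives 6; no alternative beats it.
Others bid (6, 6, 9): truth gives 6; no alternative beats it.
(Checking all 64 profiles: 12 have a profitable deviation, 52 do not.)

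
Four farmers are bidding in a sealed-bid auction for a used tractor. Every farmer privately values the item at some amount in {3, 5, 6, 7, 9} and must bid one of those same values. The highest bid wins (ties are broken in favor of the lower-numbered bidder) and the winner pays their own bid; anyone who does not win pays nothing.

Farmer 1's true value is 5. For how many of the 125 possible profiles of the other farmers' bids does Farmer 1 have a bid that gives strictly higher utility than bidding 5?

1

Others bid (3, 3, 3): truth gives 0; bid 3 gives 2 > 0. Violating.
Others bid (3, 3, 5): truth gives 0; no alternative beats it.
Others bid (3, 3, 6): truth gives 0; no alternative beats it.
(Checking all 125 profiles: 1 has a profitable deviation, 124 do not.)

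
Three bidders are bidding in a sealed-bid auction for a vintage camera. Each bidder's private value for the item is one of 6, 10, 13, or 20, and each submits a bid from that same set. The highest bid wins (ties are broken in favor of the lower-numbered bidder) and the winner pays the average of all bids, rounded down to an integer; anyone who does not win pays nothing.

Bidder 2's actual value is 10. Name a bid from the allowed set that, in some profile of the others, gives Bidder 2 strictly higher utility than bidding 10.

13

Suppose Bidder 1 bids 10 and Bidder 3 bids 6.
Bid 10: loses, pays 0, utility 0.
Bid 13: wins, pays 9, utility 10 - 9 = 1.
So bidding 13 beats truth here (1 > 0).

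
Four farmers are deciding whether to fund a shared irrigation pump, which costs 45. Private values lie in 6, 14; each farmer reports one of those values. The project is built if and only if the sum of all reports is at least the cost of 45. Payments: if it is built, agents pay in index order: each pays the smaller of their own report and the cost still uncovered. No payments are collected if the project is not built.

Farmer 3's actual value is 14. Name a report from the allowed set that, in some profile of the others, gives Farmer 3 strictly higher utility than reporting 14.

Suppose Farmer 1 reports 14, Farmer 2 reports 14 and Farmer 4 reports 14.
Report 14: project built, pays 14, utility 14 - 14 = 0.
Report 6: project built, pays 6, utility 14 - 6 = 8.
So reporting 6 beats truth here (8 > 0).

6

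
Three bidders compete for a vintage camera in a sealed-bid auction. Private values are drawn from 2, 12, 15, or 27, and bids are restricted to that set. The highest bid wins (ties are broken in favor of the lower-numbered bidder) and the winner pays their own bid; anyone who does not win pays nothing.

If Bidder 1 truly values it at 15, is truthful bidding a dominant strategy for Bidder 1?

No

Consider the case where Bidder 2 bids 2 and Bidder 3 bids 2.
Truthful bid 15: wins, pays 15, utility 15 - 15 = 0.
Bid 2 instead: wins, pays 2, utility 15 - 2 = 13.
Since 13 > 0, bidding 2 is strictly better here, so truthful bidding is not dominant.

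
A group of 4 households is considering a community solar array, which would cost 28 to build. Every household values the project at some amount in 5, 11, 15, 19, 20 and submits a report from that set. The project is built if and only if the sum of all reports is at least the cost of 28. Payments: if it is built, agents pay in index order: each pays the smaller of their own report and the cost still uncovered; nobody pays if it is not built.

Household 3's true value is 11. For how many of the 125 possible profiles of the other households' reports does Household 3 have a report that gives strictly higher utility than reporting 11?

Others report (5, 5, 15): truth gives 0; report 5 gives 6 > 0. Violating.
Others report (5, 5, 19): truth gives 0; report 5 gives 6 > 0. Violating.
Others report (5, 5, 20): truth gives 0; report 5 gives 6 > 0. Violating.
Others report (5, 11, 11): truth gives 0; report 5 gives 6 > 0. Violating.
Others report (5, 5, 5): truth gives 0; no alternative beats it.
Others report (5, 5, 11): truth gives 0; no alternative beats it.
(Checking all 125 profiles: 26 have a profitable deviation, 99 do not.)

26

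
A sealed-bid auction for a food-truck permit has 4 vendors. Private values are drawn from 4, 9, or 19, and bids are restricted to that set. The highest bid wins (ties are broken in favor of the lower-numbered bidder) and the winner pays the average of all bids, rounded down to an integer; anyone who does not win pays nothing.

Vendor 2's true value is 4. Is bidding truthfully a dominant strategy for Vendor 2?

Check each profile of the others' bids and compare truth against every alternative bid.
Others bid (4, 9, 9): truth gives 0, best alternative gives -3.
Others bid (4, 4, 9): truth gives 0, best alternative gives -2.
Others bid (4, 9, 4): truth gives 0, best alternative gives -2.
Others bid (4, 4, 4): truth gives 0, best alternative gives -1.
Others bid (4, 4, 19): truth gives 0, best alternative gives 0.
Others bid (4, 9, 19): truth gives 0, best alternative gives 0.
(Remaining 21 profiles checked similarly; truth is weakly best in each.)
In every case the truthful bid is at least as good as any alternative, so it is a dominant strategy.

Yes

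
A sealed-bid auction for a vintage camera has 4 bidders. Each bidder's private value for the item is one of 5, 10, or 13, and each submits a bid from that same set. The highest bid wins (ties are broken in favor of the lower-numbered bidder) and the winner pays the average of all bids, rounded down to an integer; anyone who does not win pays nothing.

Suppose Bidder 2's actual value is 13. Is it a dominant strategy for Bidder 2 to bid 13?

No

Consider the case where Bidder 1 bids 5, Bidder 3 bids 5 and Bidder 4 bids 5.
Truthful bid 13: wins, pays 7, utility 13 - 7 = 6.
Bid 10 instead: wins, pays 6, utility 13 - 6 = 7.
Since 7 > 6, bidding 10 is strictly better here, so truthful bidding is not dominant.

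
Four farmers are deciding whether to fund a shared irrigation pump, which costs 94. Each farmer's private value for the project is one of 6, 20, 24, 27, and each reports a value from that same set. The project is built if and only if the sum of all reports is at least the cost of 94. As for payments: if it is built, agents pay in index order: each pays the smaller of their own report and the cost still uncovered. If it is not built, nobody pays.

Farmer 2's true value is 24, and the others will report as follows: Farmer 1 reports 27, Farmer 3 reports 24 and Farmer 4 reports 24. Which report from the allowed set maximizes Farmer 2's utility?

20

Report 6: project not built, utility 0.
Report 20: project built, pays 20, utility 24 - 20 = 4.
Report 24: project built, pays 24, utility 24 - 24 = 0.
Report 27: project built, pays 27, utility 24 - 27 = -3.
The best choice is 20 with utility 4.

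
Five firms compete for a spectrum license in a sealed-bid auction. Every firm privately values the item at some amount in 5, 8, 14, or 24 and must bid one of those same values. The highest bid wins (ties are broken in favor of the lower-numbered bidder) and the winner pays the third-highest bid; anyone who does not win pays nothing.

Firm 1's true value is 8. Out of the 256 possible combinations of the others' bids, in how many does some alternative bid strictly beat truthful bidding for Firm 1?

Others bid (5, 5, 5, 14): truth gives 0; bid 14 gives 3 > 0. Violating.
Others bid (5, 5, 5, 24): truth gives 0; bid 24 gives 3 > 0. Violating.
Others bid (5, 5, 14, 5): truth gives 0; bid 14 gives 3 > 0. Violating.
Others bid (5, 5, 24, 5): truth gives 0; bid 24 gives 3 > 0. Violating.
Others bid (5, 5, 5, 5): truth gives 3; no alternative beats it.
Others bid (5, 5, 5, 8): truth gives 3; no alternative beats it.
(Checking all 256 profiles: 8 have a profitable deviation, 248 do not.)

8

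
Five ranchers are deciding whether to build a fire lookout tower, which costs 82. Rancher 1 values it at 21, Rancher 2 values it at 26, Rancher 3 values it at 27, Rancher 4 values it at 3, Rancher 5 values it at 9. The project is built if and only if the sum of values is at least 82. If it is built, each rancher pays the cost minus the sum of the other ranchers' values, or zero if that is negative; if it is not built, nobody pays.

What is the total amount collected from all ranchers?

Total value 86 ≥ cost 82, so it is built.
Rancher 1: others sum to 65; max(0, 82 - 65) = 17.
Rancher 2: others sum to 60; max(0, 82 - 60) = 22.
Rancher 3: others sum to 59; max(0, 82 - 59) = 23.
Rancher 4: others sum to 83; max(0, 82 - 83) = 0.
Rancher 5: others sum to 77; max(0, 82 - 77) = 5.
Total collected = 17 + 22 + 23 + 0 + 5 = 67.

67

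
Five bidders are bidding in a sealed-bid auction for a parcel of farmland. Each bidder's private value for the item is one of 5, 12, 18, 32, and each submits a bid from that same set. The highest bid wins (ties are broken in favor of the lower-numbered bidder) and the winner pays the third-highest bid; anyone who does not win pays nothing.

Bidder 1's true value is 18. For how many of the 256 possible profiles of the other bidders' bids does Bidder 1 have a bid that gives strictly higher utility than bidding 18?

Others bid (5, 5, 5, 32): truth gives 0; bid 32 gives 13 > 0. Violating.
Others bid (5, 5, 12, 32): truth gives 0; bid 32 gives 6 > 0. Violating.
Others bid (5, 5, 32, 5): truth gives 0; bid 32 gives 13 > 0. Violating.
Others bid (5, 5, 32, 12): truth gives 0; bid 32 gives 6 > 0. Violating.
Others bid (5, 5, 5, 5): truth gives 13; no alternative beats it.
Others bid (5, 5, 5, 12): truth gives 13; no alternative beats it.
(Checking all 256 profiles: 32 have a profitable deviation, 224 do not.)

32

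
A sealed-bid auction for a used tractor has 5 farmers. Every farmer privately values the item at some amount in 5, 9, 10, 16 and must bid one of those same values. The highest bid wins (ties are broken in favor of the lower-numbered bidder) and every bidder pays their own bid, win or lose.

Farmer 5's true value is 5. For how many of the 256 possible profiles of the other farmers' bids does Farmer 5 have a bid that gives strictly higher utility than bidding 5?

1

Others bid (5, 5, 5, 5): truth gives -5; bid 9 gives -4 > -5. Violating.
Others bid (5, 5, 5, 9): truth gives -5; no alternative beats it.
Others bid (5, 5, 5, 10): truth gives -5; no alternative beats it.
(Checking all 256 profiles: 1 has a profitable deviation, 255 do not.)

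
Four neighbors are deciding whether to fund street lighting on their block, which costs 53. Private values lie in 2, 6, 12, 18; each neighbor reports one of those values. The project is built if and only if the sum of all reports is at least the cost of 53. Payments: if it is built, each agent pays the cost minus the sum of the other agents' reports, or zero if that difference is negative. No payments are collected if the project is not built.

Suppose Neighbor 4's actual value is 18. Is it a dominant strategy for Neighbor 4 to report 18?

Yes

Check each profile of the others' reports and compare truth against every alternative report.
Others report (2, 18, 18): truth gives 3, best alternative gives 0.
Others report (18, 2, 18): truth gives 3, best alternative gives 0.
Others report (18, 18, 2): truth gives 3, best alternative gives 0.
Others report (6, 12, 18): truth gives 1, best alternative gives 0.
Others report (6, 18, 12): truth gives 1, best alternative gives 0.
Others report (12, 6, 18): truth gives 1, best alternative gives 0.
(Remaining 58 profiles checked similarly; truth is weakly best in each.)
In every case the truthful report is at least as good as any alternative, so it is a dominant strategy.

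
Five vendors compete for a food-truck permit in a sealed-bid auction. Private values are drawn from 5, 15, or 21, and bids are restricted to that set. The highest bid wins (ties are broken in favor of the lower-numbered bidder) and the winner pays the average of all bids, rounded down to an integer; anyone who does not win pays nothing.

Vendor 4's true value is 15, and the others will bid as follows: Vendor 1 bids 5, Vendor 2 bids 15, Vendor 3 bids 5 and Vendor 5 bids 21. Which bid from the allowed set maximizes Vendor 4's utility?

Bid 5: loses, pays 0, utility 0.
Bid 15: loses, pays 0, utility 0.
Bid 21: wins, pays 13, utility 15 - 13 = 2.
The best choice is 21 with utility 2.

21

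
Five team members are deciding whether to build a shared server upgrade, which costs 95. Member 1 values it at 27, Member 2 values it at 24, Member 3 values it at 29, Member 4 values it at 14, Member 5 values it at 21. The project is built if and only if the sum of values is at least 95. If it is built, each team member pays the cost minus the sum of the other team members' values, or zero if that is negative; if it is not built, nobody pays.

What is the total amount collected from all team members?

21

Total value 115 ≥ cost 95, so it is built.
Member 1: others sum to 88; max(0, 95 - 88) = 7.
Member 2: others sum to 91; max(0, 95 - 91) = 4.
Member 3: others sum to 86; max(0, 95 - 86) = 9.
Member 4: others sum to 101; max(0, 95 - 101) = 0.
Member 5: others sum to 94; max(0, 95 - 94) = 1.
Total collected = 7 + 4 + 9 + 0 + 1 = 21.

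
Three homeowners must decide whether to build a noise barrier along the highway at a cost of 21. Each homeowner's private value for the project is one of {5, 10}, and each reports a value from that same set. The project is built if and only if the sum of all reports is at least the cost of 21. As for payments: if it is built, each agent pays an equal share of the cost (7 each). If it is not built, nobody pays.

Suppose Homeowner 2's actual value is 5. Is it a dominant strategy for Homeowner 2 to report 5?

Check each profile of the others' reports and compare truth against every alternative report.
Others report (5, 10): truth gives 0, best alternative gives -2.
Others report (10, 5): truth gives 0, best alternative gives -2.
Others report (10, 10): truth gives -2, best alternative gives -2.
Others report (5, 5): truth gives 0, best alternative gives 0.
In every case the truthful report is at least as good as any alternative, so it is a dominant strategy.

Yes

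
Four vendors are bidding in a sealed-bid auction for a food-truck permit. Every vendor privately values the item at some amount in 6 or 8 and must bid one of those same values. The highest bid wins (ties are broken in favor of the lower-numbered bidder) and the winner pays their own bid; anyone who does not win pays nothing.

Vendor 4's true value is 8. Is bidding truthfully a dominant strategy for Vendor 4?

Check each profile of the others' bids and compare truth against every alternative bid.
Others bid (6, 6, 6): truth gives 0, best alternative gives 0.
Others bid (6, 6, 8): truth gives 0, best alternative gives 0.
Others bid (6, 8, 6): truth gives 0, best alternative gives 0.
Others bid (6, 8, 8): truth gives 0, best alternative gives 0.
Others bid (8, 6, 6): truth gives 0, best alternative gives 0.
Others bid (8, 6, 8): truth gives 0, best alternative gives 0.
(Remaining 2 profiles checked similarly; truth is weakly best in each.)
In every case the truthful bid is at least as good as any alternative, so it is a dominant strategy.

Yes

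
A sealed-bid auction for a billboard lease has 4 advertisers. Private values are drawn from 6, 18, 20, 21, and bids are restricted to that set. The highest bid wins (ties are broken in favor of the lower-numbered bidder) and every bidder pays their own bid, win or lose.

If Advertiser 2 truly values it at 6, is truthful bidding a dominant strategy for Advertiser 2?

Check each profile of the others' bids and compare truth against every alternative bid.
Others bid (21, 6, 6): truth gives -6, best alternative gives -18.
Others bid (21, 6, 18): truth gives -6, best alternative gives -18.
Others bid (21, 6, 20): truth gives -6, best alternative gives -18.
Others bid (21, 6, 21): truth gives -6, best alternative gives -18.
Others bid (21, 18, 6): truth gives -6, best alternative gives -18.
Others bid (21, 18, 18): truth gives -6, best alternative gives -18.
(Remaining 58 profiles checked similarly; truth is weakly best in each.)
In every case the truthful bid is at least as good as any alternative, so it is a dominant strategy.

Yes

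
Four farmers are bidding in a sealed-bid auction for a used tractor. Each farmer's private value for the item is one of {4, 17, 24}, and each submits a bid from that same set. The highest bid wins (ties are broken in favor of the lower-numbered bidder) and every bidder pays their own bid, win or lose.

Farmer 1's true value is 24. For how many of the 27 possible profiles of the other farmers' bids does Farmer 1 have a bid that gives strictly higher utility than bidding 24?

8

Others bid (4, 4, 4): truth gives 0; bid 4 gives 20 > 0. Violating.
Others bid (4, 4, 17): truth gives 0; bid 17 gives 7 > 0. Violating.
Others bid (4, 17, 4): truth gives 0; bid 17 gives 7 > 0. Violating.
Others bid (4, 17, 17): truth gives 0; bid 17 gives 7 > 0. Violating.
Others bid (4, 4, 24): truth gives 0; no alternative beats it.
Others bid (4, 17, 24): truth gives 0; no alternative beats it.
(Checking all 27 profiles: 8 have a profitable deviation, 19 do not.)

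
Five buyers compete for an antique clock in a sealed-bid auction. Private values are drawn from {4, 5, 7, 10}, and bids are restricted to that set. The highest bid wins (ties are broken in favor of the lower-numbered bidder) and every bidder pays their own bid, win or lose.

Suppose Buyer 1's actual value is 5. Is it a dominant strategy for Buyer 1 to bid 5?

Consider the case where Buyer 2 bids 4, Buyer 3 bids 4, Buyer 4 bids 4 and Buyer 5 bids 4.
Truthful bid 5: wins, pays 5, utility 5 - 5 = 0.
Bid 4 instead: wins, pays 4, utility 5 - 4 = 1.
Since 1 > 0, bidding 4 is strictly better here, so truthful bidding is not dominant.

No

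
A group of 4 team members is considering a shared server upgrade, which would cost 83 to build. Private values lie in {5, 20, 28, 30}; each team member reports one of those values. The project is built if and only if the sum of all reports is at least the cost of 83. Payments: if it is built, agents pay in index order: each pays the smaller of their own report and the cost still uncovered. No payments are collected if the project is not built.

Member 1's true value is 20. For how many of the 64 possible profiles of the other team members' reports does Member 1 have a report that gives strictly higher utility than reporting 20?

Others report (20, 28, 30): truth gives 0; report 5 gives 15 > 0. Violating.
Others report (20, 30, 28): truth gives 0; report 5 gives 15 > 0. Violating.
Others report (20, 30, 30): truth gives 0; report 5 gives 15 > 0. Violating.
Others report (28, 20, 30): truth gives 0; report 5 gives 15 > 0. Violating.
Others report (5, 5, 5): truth gives 0; no alternative beats it.
Others report (5, 5, 20): truth gives 0; no alternative beats it.
(Checking all 64 profiles: 17 have a profitable deviation, 47 do not.)

17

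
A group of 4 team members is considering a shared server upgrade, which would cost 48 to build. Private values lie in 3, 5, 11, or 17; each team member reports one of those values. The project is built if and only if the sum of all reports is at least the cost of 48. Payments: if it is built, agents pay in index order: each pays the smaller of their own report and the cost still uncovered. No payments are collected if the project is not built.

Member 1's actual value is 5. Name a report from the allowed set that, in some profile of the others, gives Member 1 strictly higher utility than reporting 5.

Suppose Member 2 reports 11, Member 3 reports 17 and Member 4 reports 17.
Report 5: project built, pays 5, utility 5 - 5 = 0.
Report 3: project built, pays 3, utility 5 - 3 = 2.
So reporting 3 beats truth here (2 > 0).

3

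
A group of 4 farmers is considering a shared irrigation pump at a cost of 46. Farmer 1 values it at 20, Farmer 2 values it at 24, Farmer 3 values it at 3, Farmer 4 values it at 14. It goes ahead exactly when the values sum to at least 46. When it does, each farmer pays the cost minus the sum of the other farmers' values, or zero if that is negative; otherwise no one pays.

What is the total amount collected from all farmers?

Total value 61 ≥ cost 46, so it is built.
Farmer 1: others sum to 41; max(0, 46 - 41) = 5.
Farmer 2: others sum to 37; max(0, 46 - 37) = 9.
Farmer 3: others sum to 58; max(0, 46 - 58) = 0.
Farmer 4: others sum to 47; max(0, 46 - 47) = 0.
Total collected = 5 + 9 + 0 + 0 = 14.

14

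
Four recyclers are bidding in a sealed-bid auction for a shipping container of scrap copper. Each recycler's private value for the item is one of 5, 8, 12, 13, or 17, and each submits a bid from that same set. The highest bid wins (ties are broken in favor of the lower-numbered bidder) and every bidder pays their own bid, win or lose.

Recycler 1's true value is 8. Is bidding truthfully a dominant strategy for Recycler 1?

No

Consider the case where Recycler 2 bids 5, Recycler 3 bids 5 and Recycler 4 bids 5.
Truthful bid 8: wins, pays 8, utility 8 - 8 = 0.
Bid 5 instead: wins, pays 5, utility 8 - 5 = 3.
Since 3 > 0, bidding 5 is strictly better here, so truthful bidding is not dominant.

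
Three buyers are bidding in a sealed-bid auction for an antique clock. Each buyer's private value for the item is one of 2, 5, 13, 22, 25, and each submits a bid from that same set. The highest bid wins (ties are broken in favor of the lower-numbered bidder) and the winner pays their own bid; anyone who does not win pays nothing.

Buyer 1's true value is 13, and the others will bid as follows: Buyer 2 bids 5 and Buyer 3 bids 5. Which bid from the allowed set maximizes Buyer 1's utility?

Bid 2: loses, pays 0, utility 0.
Bid 5: wins, pays 5, utility 13 - 5 = 8.
Bid 13: wins, pays 13, utility 13 - 13 = 0.
Bid 22: wins, pays 22, utility 13 - 22 = -9.
Bid 25: wins, pays 25, utility 13 - 25 = -12.
The best choice is 5 with utility 8.

5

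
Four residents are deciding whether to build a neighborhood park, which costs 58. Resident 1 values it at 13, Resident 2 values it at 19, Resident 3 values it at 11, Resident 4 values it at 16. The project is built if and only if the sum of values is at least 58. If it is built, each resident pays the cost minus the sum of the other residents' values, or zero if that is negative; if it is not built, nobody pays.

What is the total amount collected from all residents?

Total value 59 ≥ cost 58, so it is built.
Resident 1: others sum to 46; max(0, 58 - 46) = 12.
Resident 2: others sum to 40; max(0, 58 - 40) = 18.
Resident 3: others sum to 48; max(0, 58 - 48) = 10.
Resident 4: others sum to 43; max(0, 58 - 43) = 15.
Total collected = 12 + 18 + 10 + 15 = 55.

55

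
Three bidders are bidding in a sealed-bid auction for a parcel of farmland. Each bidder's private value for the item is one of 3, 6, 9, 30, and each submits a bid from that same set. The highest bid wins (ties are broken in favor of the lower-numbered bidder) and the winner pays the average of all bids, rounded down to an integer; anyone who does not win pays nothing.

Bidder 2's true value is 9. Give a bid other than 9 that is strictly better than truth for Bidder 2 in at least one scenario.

6

Suppose Bidder 1 bids 3 and Bidder 3 bids 3.
Bid 9: wins, pays 5, utility 9 - 5 = 4.
Bid 6: wins, pays 4, utility 9 - 4 = 5.
So bidding 6 beats truth here (5 > 4).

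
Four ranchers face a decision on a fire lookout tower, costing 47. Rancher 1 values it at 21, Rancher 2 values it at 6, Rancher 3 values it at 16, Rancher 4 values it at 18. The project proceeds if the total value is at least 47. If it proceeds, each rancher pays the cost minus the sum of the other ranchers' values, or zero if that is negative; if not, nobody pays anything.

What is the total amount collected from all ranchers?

13

Total value 61 ≥ cost 47, so it is built.
Rancher 1: others sum to 40; max(0, 47 - 40) = 7.
Rancher 2: others sum to 55; max(0, 47 - 55) = 0.
Rancher 3: others sum to 45; max(0, 47 - 45) = 2.
Rancher 4: others sum to 43; max(0, 47 - 43) = 4.
Total collected = 7 + 0 + 2 + 4 = 13.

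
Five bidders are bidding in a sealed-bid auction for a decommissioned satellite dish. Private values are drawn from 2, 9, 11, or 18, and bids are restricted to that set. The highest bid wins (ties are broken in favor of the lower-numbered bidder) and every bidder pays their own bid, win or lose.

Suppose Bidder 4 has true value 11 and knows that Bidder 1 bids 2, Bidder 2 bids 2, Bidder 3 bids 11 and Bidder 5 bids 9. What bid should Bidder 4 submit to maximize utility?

2

Bid 2: loses but pays 2, utility -2.
Bid 9: loses but pays 9, utility -9.
Bid 11: loses but pays 11, utility -11.
Bid 18: wins, pays 18, utility 11 - 18 = -7.
The best choice is 2 with utility -2.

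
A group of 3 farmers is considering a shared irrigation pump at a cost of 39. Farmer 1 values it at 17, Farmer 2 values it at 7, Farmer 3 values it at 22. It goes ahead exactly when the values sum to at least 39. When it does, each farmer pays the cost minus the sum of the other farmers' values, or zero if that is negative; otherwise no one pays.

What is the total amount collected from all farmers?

Total value 46 ≥ cost 39, so it is built.
Farmer 1: others sum to 29; max(0, 39 - 29) = 10.
Farmer 2: others sum to 39; max(0, 39 - 39) = 0.
Farmer 3: others sum to 24; max(0, 39 - 24) = 15.
Total collected = 10 + 0 + 15 = 25.

25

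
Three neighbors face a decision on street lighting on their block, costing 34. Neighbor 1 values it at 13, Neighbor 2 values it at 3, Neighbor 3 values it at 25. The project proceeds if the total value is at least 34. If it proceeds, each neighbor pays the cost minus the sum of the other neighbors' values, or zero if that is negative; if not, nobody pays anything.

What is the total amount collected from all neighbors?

24

Total value 41 ≥ cost 34, so it is built.
Neighbor 1: others sum to 28; max(0, 34 - 28) = 6.
Neighbor 2: others sum to 38; max(0, 34 - 38) = 0.
Neighbor 3: others sum to 16; max(0, 34 - 16) = 18.
Total collected = 6 + 0 + 18 = 24.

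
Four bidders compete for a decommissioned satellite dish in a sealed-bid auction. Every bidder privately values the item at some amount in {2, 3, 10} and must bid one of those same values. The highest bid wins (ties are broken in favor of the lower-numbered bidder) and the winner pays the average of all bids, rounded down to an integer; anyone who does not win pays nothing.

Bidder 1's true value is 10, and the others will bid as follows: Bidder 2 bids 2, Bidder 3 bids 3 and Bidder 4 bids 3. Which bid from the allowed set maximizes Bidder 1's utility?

Bid 2: loses, pays 0, utility 0.
Bid 3: wins, pays 2, utility 10 - 2 = 8.
Bid 10: wins, pays 4, utility 10 - 4 = 6.
The best choice is 3 with utility 8.

3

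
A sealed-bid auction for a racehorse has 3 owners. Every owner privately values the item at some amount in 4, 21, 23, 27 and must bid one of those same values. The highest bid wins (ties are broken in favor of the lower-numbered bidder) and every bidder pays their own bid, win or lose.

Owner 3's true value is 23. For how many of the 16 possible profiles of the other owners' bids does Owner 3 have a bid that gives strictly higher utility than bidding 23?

Others bid (4, 4): truth gives 0; bid 21 gives 2 > 0. Violating.
Others bid (4, 23): truth gives -23; bid 4 gives -4 > -23. Violating.
Others bid (4, 27): truth gives -23; bid 4 gives -4 > -23. Violating.
Others bid (21, 23): truth gives -23; bid 4 gives -4 > -23. Violating.
Others bid (4, 21): truth gives 0; no alternative beats it.
Others bid (21, 4): truth gives 0; no alternative beats it.
(Checking all 16 profiles: 13 have a profitable deviation, 3 do not.)

13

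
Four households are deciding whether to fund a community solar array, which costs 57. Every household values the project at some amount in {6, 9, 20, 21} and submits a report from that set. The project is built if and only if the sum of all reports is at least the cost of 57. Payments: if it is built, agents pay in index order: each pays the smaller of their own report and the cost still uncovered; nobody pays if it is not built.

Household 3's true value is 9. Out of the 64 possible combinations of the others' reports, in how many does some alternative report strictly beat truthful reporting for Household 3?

Others report (9, 21, 21): truth gives 0; report 6 gives 3 > 0. Violating.
Others report (20, 20, 20): truth gives 0; report 6 gives 3 > 0. Violating.
Others report (20, 20, 21): truth gives 0; report 6 gives 3 > 0. Violating.
Others report (20, 21, 20): truth gives 0; report 6 gives 3 > 0. Violating.
Others report (6, 6, 6): truth gives 0; no alternative beats it.
Others report (6, 6, 9): truth gives 0; no alternative beats it.
(Checking all 64 profiles: 11 have a profitable deviation, 53 do not.)

11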